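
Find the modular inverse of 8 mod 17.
Since 17 is prime, by Fermat 8^(-1) ≡ 8^{15} ≡ 15 (mod 17). Verify: 8 × 15 = 120 ≡ 1 (mod 17)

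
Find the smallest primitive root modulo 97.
g = 5. Powers: [5, 25, 28, 43, 21, 8, ...] generates all 96 non-zero residues.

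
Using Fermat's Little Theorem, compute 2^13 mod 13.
By Fermat: 2^{12} ≡ 1 (mod 13). So 2^{13} = 2^{12} · 2^{1} ≡ 2^{1} ≡ 2 (mod 13)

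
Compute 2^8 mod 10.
By repeated squaring mod 10: 2^{1}≡2, 2^{2}≡4, 2^{4}≡6, 2^{8}≡6. So 2^{8} ≡ 6 mod 10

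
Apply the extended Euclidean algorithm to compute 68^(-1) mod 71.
Extended GCD: 68(-24) + 71(23) = 1. So 68^(-1) ≡ -24 ≡ 47 mod 71. Verify: 68 × 47 = 3196 ≡ 1 mod 71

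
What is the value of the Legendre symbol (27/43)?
(27/43) = 27^{21} mod 43 = -1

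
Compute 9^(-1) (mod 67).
Since 67 is prime, by Fermat 9^(-1) ≡ 9^{65} ≡ 15 (mod 67). Verify: 9 × 15 = 135 ≡ 1 (mod 67)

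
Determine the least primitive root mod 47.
g = 5. Powers: [5, 25, 31, 14, 23, 21, 11, 8, ...] generates all 46 non-zero residues.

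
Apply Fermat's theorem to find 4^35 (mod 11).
By Fermat: 4^{10} ≡ 1 (mod 11). 35 = 3×10 + 5. So 4^{35} ≡ 4^{5} ≡ 1 (mod 11)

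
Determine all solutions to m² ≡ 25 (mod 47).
The square roots of 25 mod 47 are 42 and 5. Verify: 42² = 1764 ≡ 25 (mod 47)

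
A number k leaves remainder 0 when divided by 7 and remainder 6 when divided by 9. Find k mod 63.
M = 7 × 9 = 63. M₁ = 9, y₁ ≡ 4 mod 7. M₂ = 7, y₂ ≡ 4 mod 9. k = 0×9×4 + 6×7×4 ≡ 42 mod 63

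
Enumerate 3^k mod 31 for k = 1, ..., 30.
3^1, 3^2, ..., 3^{30} mod 31: [3, 9, 27, 19, 26, 16, 17, 20, 29, 25, 13, 8, 24, 10, 30, 28, 22, 4, 12, 5, 15, 14, 11, 2, 6, 18, 23, 7, 21, 1]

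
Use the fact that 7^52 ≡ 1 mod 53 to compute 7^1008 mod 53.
By Fermat: 7^{52} ≡ 1 mod 53. 1008 ≡ 20 mod 52. So 7^{1008} ≡ 7^{20} ≡ 24 mod 53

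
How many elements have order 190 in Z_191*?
There are φ(191-1) = φ(190) = 72 primitive roots modulo 191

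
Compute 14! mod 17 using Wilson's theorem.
(16)! = (14)! × (15) × (16) ≡ -1 mod 17. So (14)! ≡ -1 × [(16)(15)]^(-1) ≡ 8 mod 17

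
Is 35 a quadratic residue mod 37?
By Euler's criterion: 35^{18} ≡ 36 (mod 37). Since this equals -1 (≡ 36), 35 is not a QR.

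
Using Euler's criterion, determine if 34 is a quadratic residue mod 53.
By Euler's criterion: 34^{26} ≡ 52 (mod 53). Since this equals -1 (≡ 52), 34 is not a QR.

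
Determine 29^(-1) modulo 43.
Since 43 is prime, by Fermat 29^(-1) ≡ 29^{41} ≡ 3 mod 43. Verify: 29 × 3 = 87 ≡ 1 mod 43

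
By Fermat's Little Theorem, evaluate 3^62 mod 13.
By Fermat: 3^{12} ≡ 1 (mod 13). 62 = 5×12 + 2. So 3^{62} ≡ 3^{2} ≡ 9 (mod 13)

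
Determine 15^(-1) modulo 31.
Since 31 is prime, by Fermat 15^(-1) ≡ 15^{29} ≡ 29 mod 31. Verify: 15 × 29 = 435 ≡ 1 mod 31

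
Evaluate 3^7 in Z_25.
By repeated squaring (mod 25): 3^{1}≡3, 3^{2}≡9, 3^{4}≡6. Then 3^{7} = 3^{4+2+1} ≡ 6 × 9 × 3 ≡ 12 (mod 25)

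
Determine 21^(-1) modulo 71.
Since 71 is prime, by Fermat 21^(-1) ≡ 21^{69} ≡ 44 mod 71. Verify: 21 × 44 = 924 ≡ 1 mod 71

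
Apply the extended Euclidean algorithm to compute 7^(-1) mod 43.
Extended GCD: 7(-6) + 43(1) = 1. So 7^(-1) ≡ -6 ≡ 37 (mod 43). Verify: 7 × 37 = 259 ≡ 1 (mod 43)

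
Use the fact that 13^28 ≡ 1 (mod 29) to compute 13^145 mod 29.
By Fermat: 13^{28} ≡ 1 (mod 29). 145 = 5×28 + 5. So 13^{145} ≡ 13^{5} ≡ 6 (mod 29)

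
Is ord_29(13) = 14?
Powers of 13 mod 29: 13^1≡13, 13^2≡24, 13^3≡22, 13^4≡25, 13^5≡6, 13^6≡20, 13^7≡28, 13^8≡16, 13^9≡5, 13^10≡7, 13^11≡4, 13^12≡23, 13^13≡9, 13^14≡1. First k with 13^k≡1 is k=14. Yes, ord_29(13) = 14.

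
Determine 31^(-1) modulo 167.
Since 167 is prime, by Fermat 31^(-1) ≡ 31^{165} ≡ 97 (mod 167). Verify: 31 × 97 = 3007 ≡ 1 (mod 167)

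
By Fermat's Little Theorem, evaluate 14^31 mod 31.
By Fermat: 14^{30} ≡ 1 (mod 31). So 14^{31} = 14^{30} · 14^{1} ≡ 14^{1} ≡ 14 (mod 31)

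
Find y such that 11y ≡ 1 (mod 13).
Since 13 is prime, by Fermat 11^(-1) ≡ 11^{11} ≡ 6 (mod 13). Verify: 11 × 6 = 66 ≡ 1 (mod 13)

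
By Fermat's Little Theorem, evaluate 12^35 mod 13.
By Fermat: 12^{12} ≡ 1 mod 13. 35 = 2×12 + 11. So 12^{35} ≡ 12^{11} ≡ 12 mod 13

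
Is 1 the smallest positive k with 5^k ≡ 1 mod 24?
Powers of 5 mod 24: 5^1≡5, 5^2≡1. 5^1≡5≢1, so ord ≠ 1. No, the actual order is 2.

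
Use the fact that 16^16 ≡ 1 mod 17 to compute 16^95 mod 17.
By Fermat: 16^{16} ≡ 1 mod 17. 95 = 5×16 + 15. So 16^{95} ≡ 16^{15} ≡ 16 mod 17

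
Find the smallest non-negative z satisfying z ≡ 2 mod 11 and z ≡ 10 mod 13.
M = 11 × 13 = 143. M₁ = 13, y₁ ≡ 6 mod 11. M₂ = 11, y₂ ≡ 6 mod 13. z = 2×13×6 + 10×11×6 ≡ 101 mod 143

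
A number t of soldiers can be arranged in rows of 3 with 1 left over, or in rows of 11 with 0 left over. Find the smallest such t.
M = 3 × 11 = 33. M₁ = 11, y₁ ≡ 2 (mod 3). M₂ = 3, y₂ ≡ 4 (mod 11). t = 1×11×2 + 0×3×4 ≡ 22 (mod 33)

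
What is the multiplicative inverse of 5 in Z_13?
Since 13 is prime, by Fermat 5^(-1) ≡ 5^{11} ≡ 8 mod 13. Verify: 5 × 8 = 40 ≡ 1 mod 13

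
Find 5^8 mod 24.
By repeated squaring mod 24: 5^{1}≡5, 5^{2}≡1, 5^{4}≡1, 5^{8}≡1. So 5^{8} ≡ 1 mod 24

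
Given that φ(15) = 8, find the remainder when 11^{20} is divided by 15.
By Euler: 11^{8} ≡ 1 (mod 15) since gcd(11, 15) = 1. 20 = 2×8 + 4. So 11^{20} ≡ 11^{4} ≡ 1 (mod 15)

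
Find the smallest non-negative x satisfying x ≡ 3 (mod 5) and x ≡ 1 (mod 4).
M = 5 × 4 = 20. M₁ = 4, y₁ ≡ 4 (mod 5). M₂ = 5, y₂ ≡ 1 (mod 4). x = 3×4×4 + 1×5×1 ≡ 13 (mod 20)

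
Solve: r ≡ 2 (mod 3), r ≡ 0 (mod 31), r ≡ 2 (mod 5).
M = 3 × 31 × 5 = 465. M₁ = 155, y₁ ≡ 2 (mod 3). M₂ = 15, y₂ ≡ 29 (mod 31). M₃ = 93, y₃ ≡ 2 (mod 5). r = 2×155×2 + 0×15×29 + 2×93×2 ≡ 62 (mod 465)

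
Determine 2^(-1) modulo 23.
Since 23 is prime, by Fermat 2^(-1) ≡ 2^{21} ≡ 12 (mod 23). Verify: 2 × 12 = 24 ≡ 1 (mod 23)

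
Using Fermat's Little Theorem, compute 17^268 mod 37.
By Fermat: 17^{36} ≡ 1 (mod 37). 268 ≡ 16 (mod 36). So 17^{268} ≡ 17^{16} ≡ 16 (mod 37)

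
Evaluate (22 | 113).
(22/113) = 22^{56} mod 113 = 1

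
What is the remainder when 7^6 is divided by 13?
By repeated squaring (mod 13): 7^{1}≡7, 7^{2}≡10, 7^{4}≡9. Then 7^{6} = 7^{4+2} ≡ 9 × 10 ≡ 12 (mod 13)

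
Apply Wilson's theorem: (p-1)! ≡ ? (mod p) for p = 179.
By Wilson's theorem, (178)! ≡ -1 ≡ 178 (mod 179)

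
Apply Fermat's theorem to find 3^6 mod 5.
By Fermat: 3^{4} ≡ 1 mod 5. So 3^{6} = 3^{4} · 3^{2} ≡ 3^{2} ≡ 4 mod 5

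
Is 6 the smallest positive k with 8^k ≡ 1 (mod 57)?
Powers of 8 mod 57: 8^1≡8, 8^2≡7, 8^3≡56, 8^4≡49, 8^5≡50, 8^6≡1. First k with 8^k≡1 is k=6. Yes, ord_57(8) = 6.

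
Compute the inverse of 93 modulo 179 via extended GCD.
Extended GCD: 93(77) + 179(-40) = 1. So 93^(-1) ≡ 77 mod 179. Verify: 93 × 77 = 7161 ≡ 1 mod 179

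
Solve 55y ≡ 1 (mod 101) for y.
Since 101 is prime, by Fermat 55^(-1) ≡ 55^{99} ≡ 90 (mod 101). Verify: 55 × 90 = 4950 ≡ 1 (mod 101)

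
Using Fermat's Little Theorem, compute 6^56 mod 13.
By Fermat: 6^{12} ≡ 1 mod 13. 56 = 4×12 + 8. So 6^{56} ≡ 6^{8} ≡ 3 mod 13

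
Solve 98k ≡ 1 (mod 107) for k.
Since 107 is prime, by Fermat 98^(-1) ≡ 98^{105} ≡ 95 (mod 107). Verify: 98 × 95 = 9310 ≡ 1 (mod 107)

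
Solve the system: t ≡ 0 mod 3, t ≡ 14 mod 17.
M = 3 × 17 = 51. M₁ = 17, y₁ ≡ 2 mod 3. M₂ = 3, y₂ ≡ 6 mod 17. t = 0×17×2 + 14×3×6 ≡ 48 mod 51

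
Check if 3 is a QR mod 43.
By Euler's criterion: 3^{21} ≡ 42 mod 43. Since this equals -1 (≡ 42), 3 is not a QR.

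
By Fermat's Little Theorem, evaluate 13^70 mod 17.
By Fermat: 13^{16} ≡ 1 (mod 17). 70 = 4×16 + 6. So 13^{70} ≡ 13^{6} ≡ 16 (mod 17)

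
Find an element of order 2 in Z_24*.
11 has order 2 mod 24 since 11^{2} ≡ 1 (mod 24) and no smaller power works.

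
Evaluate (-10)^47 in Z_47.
Using Fermat: (-10)^{46} ≡ 1 (mod 47). 47 ≡ 1 (mod 46). So (-10)^{47} ≡ (-10)^{1} ≡ 37 (mod 47)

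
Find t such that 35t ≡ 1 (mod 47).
Since 47 is prime, by Fermat 35^(-1) ≡ 35^{45} ≡ 43 (mod 47). Verify: 35 × 43 = 1505 ≡ 1 (mod 47)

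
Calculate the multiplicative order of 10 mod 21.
Powers of 10 mod 21: 10^1≡10, 10^2≡16, 10^3≡13, 10^4≡4, 10^5≡19, 10^6≡1. So the order of 10 is 6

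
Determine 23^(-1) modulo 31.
Since 31 is prime, by Fermat 23^(-1) ≡ 23^{29} ≡ 27 mod 31. Verify: 23 × 27 = 621 ≡ 1 mod 31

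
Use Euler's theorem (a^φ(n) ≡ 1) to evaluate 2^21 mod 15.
By Euler: 2^{8} ≡ 1 mod 15 since gcd(2, 15) = 1. 21 = 2×8 + 5. So 2^{21} ≡ 2^{5} ≡ 2 mod 15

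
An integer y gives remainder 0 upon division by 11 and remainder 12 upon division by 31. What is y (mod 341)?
M = 11 × 31 = 341. M₁ = 31, y₁ ≡ 5 (mod 11). M₂ = 11, y₂ ≡ 17 (mod 31). y = 0×31×5 + 12×11×17 ≡ 198 (mod 341)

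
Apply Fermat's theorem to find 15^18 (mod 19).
By Fermat's Little Theorem, 15^{18} ≡ 1 (mod 19) since 19 is prime and gcd(15, 19) = 1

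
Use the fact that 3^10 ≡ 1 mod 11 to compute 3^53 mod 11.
By Fermat: 3^{10} ≡ 1 mod 11. 53 = 5×10 + 3. So 3^{53} ≡ 3^{3} ≡ 5 mod 11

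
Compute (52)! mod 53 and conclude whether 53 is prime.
(52)! mod 53 = 52. Since 52 ≡ -1 mod 53, 53 is prime.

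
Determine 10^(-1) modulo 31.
Since 31 is prime, by Fermat 10^(-1) ≡ 10^{29} ≡ 28 (mod 31). Verify: 10 × 28 = 280 ≡ 1 (mod 31)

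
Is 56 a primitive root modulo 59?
ord_59(56) divides 58. For each prime q|58: 56^{29}≡58, 56^{2}≡9, none ≡ 1. So 56 has order 58 and is a primitive root mod 59.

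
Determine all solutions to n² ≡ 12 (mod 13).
The square roots of 12 mod 13 are 8 and 5. Verify: 8² = 64 ≡ 12 (mod 13)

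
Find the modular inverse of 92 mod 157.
Since 157 is prime, by Fermat 92^(-1) ≡ 92^{155} ≡ 128 mod 157. Verify: 92 × 128 = 11776 ≡ 1 mod 157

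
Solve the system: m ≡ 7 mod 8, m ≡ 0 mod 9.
M = 8 × 9 = 72. M₁ = 9, y₁ ≡ 1 mod 8. M₂ = 8, y₂ ≡ 8 mod 9. m = 7×9×1 + 0×8×8 ≡ 63 mod 72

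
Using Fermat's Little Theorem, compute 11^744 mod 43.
By Fermat: 11^{42} ≡ 1 mod 43. 744 ≡ 30 mod 42. So 11^{744} ≡ 11^{30} ≡ 35 mod 43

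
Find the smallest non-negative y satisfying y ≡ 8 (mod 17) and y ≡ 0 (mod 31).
M = 17 × 31 = 527. M₁ = 31, y₁ ≡ 11 (mod 17). M₂ = 17, y₂ ≡ 11 (mod 31). y = 8×31×11 + 0×17×11 ≡ 93 (mod 527)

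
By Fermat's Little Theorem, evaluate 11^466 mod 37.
By Fermat: 11^{36} ≡ 1 mod 37. 466 ≡ 34 mod 36. So 11^{466} ≡ 11^{34} ≡ 26 mod 37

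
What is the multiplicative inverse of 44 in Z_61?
Since 61 is prime, by Fermat 44^(-1) ≡ 44^{59} ≡ 43 mod 61. Verify: 44 × 43 = 1892 ≡ 1 mod 61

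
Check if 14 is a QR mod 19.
By Euler's criterion: 14^{9} ≡ 18 (mod 19). Since this equals -1 (≡ 18), 14 is not a QR.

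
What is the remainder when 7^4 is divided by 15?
7^{4} = 2401 ≡ 1 mod 15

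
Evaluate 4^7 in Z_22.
By repeated squaring mod 22: 4^{1}≡4, 4^{2}≡16, 4^{4}≡14. Then 4^{7} = 4^{4+2+1} ≡ 14 × 16 × 4 ≡ 16 mod 22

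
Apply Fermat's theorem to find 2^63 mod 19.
By Fermat: 2^{18} ≡ 1 mod 19. 63 = 3×18 + 9. So 2^{63} ≡ 2^{9} ≡ 18 mod 19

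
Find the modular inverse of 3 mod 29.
Since 29 is prime, by Fermat 3^(-1) ≡ 3^{27} ≡ 10 mod 29. Verify: 3 × 10 = 30 ≡ 1 mod 29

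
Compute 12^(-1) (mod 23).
Since 23 is prime, by Fermat 12^(-1) ≡ 12^{21} ≡ 2 (mod 23). Verify: 12 × 2 = 24 ≡ 1 (mod 23)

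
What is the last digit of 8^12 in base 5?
Using Fermat: 8^{4} ≡ 1 (mod 5). 12 ≡ 0 (mod 4). So 8^{12} ≡ 8^{0} ≡ 1 (mod 5)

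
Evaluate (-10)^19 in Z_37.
By repeated squaring mod 37: (-10)^{1}≡27, (-10)^{2}≡26, (-10)^{4}≡10, (-10)^{8}≡26, (-10)^{16}≡10. Then (-10)^{19} = (-10)^{16+2+1} ≡ 10 × 26 × 27 ≡ 27 mod 37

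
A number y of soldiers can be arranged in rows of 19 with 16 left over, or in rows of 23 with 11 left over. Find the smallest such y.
M = 19 × 23 = 437. M₁ = 23, y₁ ≡ 5 (mod 19). M₂ = 19, y₂ ≡ 17 (mod 23). y = 16×23×5 + 11×19×17 ≡ 149 (mod 437)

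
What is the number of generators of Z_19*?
Number of primitive roots mod 19 = φ(p-1) = φ(18) = 6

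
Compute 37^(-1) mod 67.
Since 67 is prime, by Fermat 37^(-1) ≡ 37^{65} ≡ 29 mod 67. Verify: 37 × 29 = 1073 ≡ 1 mod 67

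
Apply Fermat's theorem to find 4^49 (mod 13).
By Fermat: 4^{12} ≡ 1 (mod 13). 49 = 4×12 + 1. So 4^{49} ≡ 4^{1} ≡ 4 (mod 13)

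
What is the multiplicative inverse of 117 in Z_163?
Since 163 is prime, by Fermat 117^(-1) ≡ 117^{161} ≡ 124 mod 163. Verify: 117 × 124 = 14508 ≡ 1 mod 163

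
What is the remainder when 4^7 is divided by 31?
By repeated squaring (mod 31): 4^{1}≡4, 4^{2}≡16, 4^{4}≡8. Then 4^{7} = 4^{4+2+1} ≡ 8 × 16 × 4 ≡ 16 (mod 31)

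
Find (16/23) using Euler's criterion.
(16/23) = 16^{11} mod 23 = 1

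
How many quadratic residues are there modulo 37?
For prime 37, there are (p-1)/2 = (37-1)/2 = 18 quadratic residues (excluding 0).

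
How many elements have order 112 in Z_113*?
A prime p has φ(p-1) primitive roots; here φ(112) = 48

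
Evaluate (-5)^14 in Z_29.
By repeated squaring (mod 29): (-5)^{1}≡24, (-5)^{2}≡25, (-5)^{4}≡16, (-5)^{8}≡24. Then (-5)^{14} = (-5)^{8+4+2} ≡ 24 × 16 × 25 ≡ 1 (mod 29)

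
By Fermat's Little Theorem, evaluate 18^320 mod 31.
By Fermat: 18^{30} ≡ 1 mod 31. 320 ≡ 20 mod 30. So 18^{320} ≡ 18^{20} ≡ 25 mod 31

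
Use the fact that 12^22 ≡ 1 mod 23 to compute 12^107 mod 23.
By Fermat: 12^{22} ≡ 1 mod 23. 107 = 4×22 + 19. So 12^{107} ≡ 12^{19} ≡ 8 mod 23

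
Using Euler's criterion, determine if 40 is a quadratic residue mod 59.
By Euler's criterion: 40^{29} ≡ 58 (mod 59). Since this equals -1 (≡ 58), 40 is not a QR.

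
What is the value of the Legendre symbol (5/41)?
(5/41) = 5^{20} mod 41 = 1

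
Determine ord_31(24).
Powers of 24 mod 31: 24^1≡24, 24^2≡18, 24^3≡29, 24^4≡14, 24^5≡26, 24^6≡4, 24^7≡3, 24^8≡10, 24^9≡23, 24^10≡25, 24^11≡11, 24^12≡16, 24^13≡12, 24^14≡9, 24^15≡30, 24^16≡7, 24^17≡13, 24^18≡2, 24^19≡17, 24^20≡5, 24^21≡27, 24^22≡28, 24^23≡21, 24^24≡8, 24^25≡6, 24^26≡20, 24^27≡15, 24^28≡19, 24^29≡22, 24^30≡1. So the order of 24 is 30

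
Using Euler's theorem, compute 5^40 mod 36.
By Euler: 5^{12} ≡ 1 mod 36 since gcd(5, 36) = 1. 40 = 3×12 + 4. So 5^{40} ≡ 5^{4} ≡ 13 mod 36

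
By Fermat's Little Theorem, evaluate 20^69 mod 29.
By Fermat: 20^{28} ≡ 1 mod 29. 69 = 2×28 + 13. So 20^{69} ≡ 20^{13} ≡ 16 mod 29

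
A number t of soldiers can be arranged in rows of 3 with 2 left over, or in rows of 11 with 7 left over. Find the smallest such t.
M = 3 × 11 = 33. M₁ = 11, y₁ ≡ 2 (mod 3). M₂ = 3, y₂ ≡ 4 (mod 11). t = 2×11×2 + 7×3×4 ≡ 29 (mod 33)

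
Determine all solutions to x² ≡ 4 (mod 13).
The square roots of 4 mod 13 are 11 and 2. Verify: 11² = 121 ≡ 4 (mod 13)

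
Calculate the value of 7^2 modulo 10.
7^{2} = 49 ≡ 9 (mod 10)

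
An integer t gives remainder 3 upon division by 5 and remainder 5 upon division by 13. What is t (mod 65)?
M = 5 × 13 = 65. M₁ = 13, y₁ ≡ 2 (mod 5). M₂ = 5, y₂ ≡ 8 (mod 13). t = 3×13×2 + 5×5×8 ≡ 18 (mod 65)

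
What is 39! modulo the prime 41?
(40)! = (39)! × (40) ≡ -1 mod 41. So (39)! ≡ -1 × (40)^(-1) ≡ (-1)×(-1) = 1 mod 41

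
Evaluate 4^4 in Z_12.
4^{4} = 256 ≡ 4 (mod 12)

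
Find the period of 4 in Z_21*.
Powers of 4 mod 21: 4^1≡4, 4^2≡16, 4^3≡1. So the order of 4 is 3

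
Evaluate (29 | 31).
(29/31) = 29^{15} mod 31 = -1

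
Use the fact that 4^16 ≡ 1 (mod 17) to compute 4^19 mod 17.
By Fermat: 4^{16} ≡ 1 (mod 17). So 4^{19} = 4^{16} · 4^{3} ≡ 4^{3} ≡ 13 (mod 17)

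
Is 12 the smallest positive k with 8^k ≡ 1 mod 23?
Powers of 8 mod 23: 8^1≡8, 8^2≡18, 8^3≡6, 8^4≡2, 8^5≡16, 8^6≡13, 8^7≡12, 8^8≡4, 8^9≡9, 8^10≡3, 8^11≡1. Already 8^11≡1, so the order is 11 < 12. No, the actual order is 11.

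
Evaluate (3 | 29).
(3/29) = 3^{14} mod 29 = -1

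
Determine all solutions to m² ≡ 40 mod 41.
The square roots of 40 mod 41 are 32 and 9. Verify: 32² = 1024 ≡ 40 mod 41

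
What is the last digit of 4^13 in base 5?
Using Fermat: 4^{4} ≡ 1 mod 5. 13 ≡ 1 mod 4. So 4^{13} ≡ 4^{1} ≡ 4 mod 5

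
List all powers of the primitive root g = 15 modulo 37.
15^1, 15^2, ..., 15^{36} mod 37: [15, 3, 8, 9, 24, 27, 35, 7, 31, 21, 19, 26, 20, 4, 23, 12, 32, 36, 22, 34, 29, 28, 13, 10, 2, 30, 6, 16, 18, 11, 17, 33, 14, 25, 5, 1]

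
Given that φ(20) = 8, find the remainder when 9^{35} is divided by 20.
By Euler: 9^{8} ≡ 1 mod 20 since gcd(9, 20) = 1. 35 = 4×8 + 3. So 9^{35} ≡ 9^{3} ≡ 9 mod 20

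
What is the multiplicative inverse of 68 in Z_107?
Since 107 is prime, by Fermat 68^(-1) ≡ 68^{105} ≡ 96 mod 107. Verify: 68 × 96 = 6528 ≡ 1 mod 107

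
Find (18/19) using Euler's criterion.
(18/19) = 18^{9} mod 19 = -1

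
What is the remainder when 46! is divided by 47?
By Wilson's theorem, (46)! ≡ -1 ≡ 46 mod 47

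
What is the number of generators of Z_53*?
There are φ(53-1) = φ(52) = 24 primitive roots modulo 53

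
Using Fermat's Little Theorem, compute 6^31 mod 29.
By Fermat: 6^{28} ≡ 1 mod 29. So 6^{31} = 6^{28} · 6^{3} ≡ 6^{3} ≡ 13 mod 29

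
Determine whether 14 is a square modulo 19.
By Euler's criterion: 14^{9} ≡ 18 (mod 19). Since this equals -1 (≡ 18), 14 is not a QR.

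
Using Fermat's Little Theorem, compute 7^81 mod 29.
By Fermat: 7^{28} ≡ 1 mod 29. 81 = 2×28 + 25. So 7^{81} ≡ 7^{25} ≡ 23 mod 29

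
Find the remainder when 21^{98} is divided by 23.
By Fermat: 21^{22} ≡ 1 mod 23. 98 = 4×22 + 10. So 21^{98} ≡ 21^{10} ≡ 12 mod 23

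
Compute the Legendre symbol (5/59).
(5/59) = 5^{29} mod 59 = 1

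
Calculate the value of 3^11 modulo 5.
Using Fermat: 3^{4} ≡ 1 (mod 5). 11 ≡ 3 (mod 4). So 3^{11} ≡ 3^{3} ≡ 2 (mod 5)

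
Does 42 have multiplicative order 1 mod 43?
Powers of 42 mod 43: 42^1≡42, 42^2≡1. 42^1≡42≢1, so ord ≠ 1. No, the actual order is 2.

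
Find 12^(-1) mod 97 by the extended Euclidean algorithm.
Extended GCD: 12(-8) + 97(1) = 1. So 12^(-1) ≡ -8 ≡ 89 mod 97. Verify: 12 × 89 = 1068 ≡ 1 mod 97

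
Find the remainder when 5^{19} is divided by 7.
By Fermat: 5^{6} ≡ 1 mod 7. 19 = 3×6 + 1. So 5^{19} ≡ 5^{1} ≡ 5 mod 7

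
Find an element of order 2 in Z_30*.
11 has order 2 mod 30 since 11^{2} ≡ 1 (mod 30) and no smaller power works.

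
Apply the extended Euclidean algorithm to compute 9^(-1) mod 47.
Extended GCD: 9(21) + 47(-4) = 1. So 9^(-1) ≡ 21 (mod 47). Verify: 9 × 21 = 189 ≡ 1 (mod 47)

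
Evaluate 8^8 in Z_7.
Using Fermat: 8^{6} ≡ 1 mod 7. 8 ≡ 2 mod 6. So 8^{8} ≡ 8^{2} ≡ 1 mod 7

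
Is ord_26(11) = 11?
Powers of 11 mod 26: 11^1≡11, 11^2≡17, 11^3≡5, 11^4≡3, 11^5≡7, 11^6≡25, 11^7≡15, 11^8≡9, 11^9≡21, 11^10≡23, 11^11≡19, 11^12≡1. 11^11≡19≢1, so ord ≠ 11. No, the actual order is 12.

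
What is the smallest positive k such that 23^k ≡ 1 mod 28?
Powers of 23 mod 28: 23^1≡23, 23^2≡25, 23^3≡15, 23^4≡9, 23^5≡11, 23^6≡1. ord_28(23) = 6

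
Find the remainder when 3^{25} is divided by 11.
By Fermat: 3^{10} ≡ 1 (mod 11). 25 = 2×10 + 5. So 3^{25} ≡ 3^{5} ≡ 1 (mod 11)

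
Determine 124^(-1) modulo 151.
Since 151 is prime, by Fermat 124^(-1) ≡ 124^{149} ≡ 123 (mod 151). Verify: 124 × 123 = 15252 ≡ 1 (mod 151)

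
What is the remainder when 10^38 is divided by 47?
By repeated squaring mod 47: 10^{1}≡10, 10^{2}≡6, 10^{4}≡36, 10^{8}≡27, 10^{16}≡24, 10^{32}≡12. Then 10^{38} = 10^{32+4+2} ≡ 12 × 36 × 6 ≡ 7 mod 47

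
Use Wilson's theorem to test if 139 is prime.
(138)! mod 139 = 138. Since 138 ≡ -1 mod 139, 139 is prime.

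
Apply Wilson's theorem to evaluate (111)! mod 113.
(112)! = (111)! × (112) ≡ -1 mod 113. So (111)! ≡ -1 × (112)^(-1) ≡ (-1)×(-1) = 1 mod 113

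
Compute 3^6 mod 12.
By repeated squaring mod 12: 3^{1}≡3, 3^{2}≡9, 3^{4}≡9. Then 3^{6} = 3^{4+2} ≡ 9 × 9 ≡ 9 mod 12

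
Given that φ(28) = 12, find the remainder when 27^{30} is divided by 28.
By Euler: 27^{12} ≡ 1 mod 28 since gcd(27, 28) = 1. 30 = 2×12 + 6. So 27^{30} ≡ 27^{6} ≡ 1 mod 28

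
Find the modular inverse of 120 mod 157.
Since 157 is prime, by Fermat 120^(-1) ≡ 120^{155} ≡ 140 (mod 157). Verify: 120 × 140 = 16800 ≡ 1 (mod 157)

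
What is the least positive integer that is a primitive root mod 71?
g = 7. For each prime q|70: 7^{35}≡70, 7^{14}≡54, 7^{10}≡45, none ≡ 1, so ord_71(7) = 70 and 7 is a primitive root.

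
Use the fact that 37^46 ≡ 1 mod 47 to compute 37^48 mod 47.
By Fermat: 37^{46} ≡ 1 mod 47. So 37^{48} = 37^{46} · 37^{2} ≡ 37^{2} ≡ 6 mod 47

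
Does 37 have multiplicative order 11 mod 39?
Powers of 37 mod 39: 37^1≡37, 37^2≡4, 37^3≡31, 37^4≡16, 37^5≡7, 37^6≡25, 37^7≡28, 37^8≡22, 37^9≡34, 37^10≡10, 37^11≡19, 37^12≡1. 37^11≡19≢1, so ord ≠ 11. No, the actual order is 12.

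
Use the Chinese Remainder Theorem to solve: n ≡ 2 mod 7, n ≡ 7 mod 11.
M = 7 × 11 = 77. M₁ = 11, y₁ ≡ 2 mod 7. M₂ = 7, y₂ ≡ 8 mod 11. n = 2×11×2 + 7×7×8 ≡ 51 mod 77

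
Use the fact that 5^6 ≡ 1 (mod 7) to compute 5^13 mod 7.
By Fermat: 5^{6} ≡ 1 (mod 7). 13 = 2×6 + 1. So 5^{13} ≡ 5^{1} ≡ 5 (mod 7)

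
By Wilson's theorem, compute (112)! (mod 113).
By Wilson's theorem, (112)! ≡ -1 ≡ 112 (mod 113)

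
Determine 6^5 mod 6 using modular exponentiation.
By repeated squaring (mod 6): 6^{1}≡0, 6^{2}≡0, 6^{4}≡0. Then 6^{5} = 6^{4+1} ≡ 0 × 0 ≡ 0 (mod 6)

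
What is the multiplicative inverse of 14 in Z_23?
Since 23 is prime, by Fermat 14^(-1) ≡ 14^{21} ≡ 5 mod 23. Verify: 14 × 5 = 70 ≡ 1 mod 23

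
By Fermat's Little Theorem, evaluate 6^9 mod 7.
By Fermat: 6^{6} ≡ 1 mod 7. So 6^{9} = 6^{6} · 6^{3} ≡ 6^{3} ≡ 6 mod 7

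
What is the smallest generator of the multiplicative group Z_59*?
g = 2. Powers: [2, 4, 8, 16, 32, 5, ...] generates all 58 non-zero residues.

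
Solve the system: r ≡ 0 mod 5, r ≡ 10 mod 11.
M = 5 × 11 = 55. M₁ = 11, y₁ ≡ 1 mod 5. M₂ = 5, y₂ ≡ 9 mod 11. r = 0×11×1 + 10×5×9 ≡ 10 mod 55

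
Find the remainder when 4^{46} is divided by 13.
By Fermat: 4^{12} ≡ 1 (mod 13). 46 = 3×12 + 10. So 4^{46} ≡ 4^{10} ≡ 9 (mod 13)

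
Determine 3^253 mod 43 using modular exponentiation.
Using Fermat: 3^{42} ≡ 1 (mod 43). 253 ≡ 1 (mod 42). So 3^{253} ≡ 3^{1} ≡ 3 (mod 43)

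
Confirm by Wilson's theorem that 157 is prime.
(156)! mod 157 = 156. Since this equals -1 mod 157, Wilson confirms 157 is prime.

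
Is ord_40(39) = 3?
Powers of 39 mod 40: 39^1≡39, 39^2≡1. Already 39^2≡1, so the order is 2 < 3. No, the actual order is 2.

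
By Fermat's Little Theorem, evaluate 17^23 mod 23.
By Fermat: 17^{22} ≡ 1 mod 23. So 17^{23} = 17^{22} · 17^{1} ≡ 17^{1} ≡ 17 mod 23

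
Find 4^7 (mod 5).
Using Fermat: 4^{4} ≡ 1 (mod 5). 7 ≡ 3 (mod 4). So 4^{7} ≡ 4^{3} ≡ 4 (mod 5)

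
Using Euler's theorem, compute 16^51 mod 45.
By Euler: 16^{24} ≡ 1 mod 45 since gcd(16, 45) = 1. 51 = 2×24 + 3. So 16^{51} ≡ 16^{3} ≡ 1 mod 45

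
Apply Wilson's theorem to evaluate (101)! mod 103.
(102)! = (101)! × (102) ≡ -1 mod 103. So (101)! ≡ -1 × (102)^(-1) ≡ (-1)×(-1) = 1 mod 103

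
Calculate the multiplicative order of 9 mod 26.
Powers of 9 mod 26: 9^1≡9, 9^2≡3, 9^3≡1. ord_26(9) = 3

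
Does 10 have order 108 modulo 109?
ord_109(10) divides 108. For each prime q|108: 10^{54}≡108, 10^{36}≡63, none ≡ 1. So 10 has order 108 and is a primitive root mod 109.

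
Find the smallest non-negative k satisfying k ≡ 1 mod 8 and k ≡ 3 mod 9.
M = 8 × 9 = 72. M₁ = 9, y₁ ≡ 1 mod 8. M₂ = 8, y₂ ≡ 8 mod 9. k = 1×9×1 + 3×8×8 ≡ 57 mod 72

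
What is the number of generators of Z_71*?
Number of primitive roots mod 71 = φ(p-1) = φ(70) = 24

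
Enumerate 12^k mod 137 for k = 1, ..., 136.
12^1, 12^2, ..., 12^{136} mod 137: [12, 7, 84, 49, 40, 69, 6, 72, 42, 93, 20, 103, 3, 36, 21, 115, 10, 120, 70, 18, 79, 126, 5, 60, 35, 9, 108, 63, 71, 30, 86, 73, 54, 100, 104, 15, 43, 105, 27, 50, 52, 76, 90, 121, 82, 25, 26, 38, 45, 129, 41, 81, 13, 19, 91, 133, 89, 109, 75, 78, 114, 135, 113, 123, 106, 39, 57, 136, 125, 130, 53, 88, 97, 68, 131, 65, 95, 44, 117, 34, 134, 101, 116, 22, 127, 17, 67, 119, 58, 11, 132, 77, 102, 128, 29, 74, 66, 107, 51, 64, 83, 37, 33, 122, 94, 32, 110, 87, 85, 61, 47, 16, 55, 112, 111, 99, 92, 8, 96, 56, 124, 118, 46, 4, 48, 28, 62, 59, 23, 2, 24, 14, 31, 98, 80, 1]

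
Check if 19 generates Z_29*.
ord_29(19) divides 28. For each prime q|28: 19^{14}≡28, 19^{4}≡24, none ≡ 1. So 19 has order 28 and is a primitive root mod 29.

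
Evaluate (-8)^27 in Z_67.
By repeated squaring mod 67: (-8)^{1}≡59, (-8)^{2}≡64, (-8)^{4}≡9, (-8)^{8}≡14, (-8)^{16}≡62. Then (-8)^{27} = (-8)^{16+8+2+1} ≡ 62 × 14 × 64 × 59 ≡ 62 mod 67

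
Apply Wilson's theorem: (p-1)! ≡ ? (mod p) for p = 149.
By Wilson's theorem, (148)! ≡ -1 ≡ 148 mod 149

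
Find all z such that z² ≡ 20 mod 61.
The square roots of 20 mod 61 are 9 and 52. Verify: 9² = 81 ≡ 20 mod 61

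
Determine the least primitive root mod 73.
g = 5. For each prime q|72: 5^{36}≡72, 5^{24}≡8, none ≡ 1, so ord_73(5) = 72 and 5 is a primitive root.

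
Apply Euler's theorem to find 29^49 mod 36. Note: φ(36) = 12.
By Euler: 29^{12} ≡ 1 mod 36 since gcd(29, 36) = 1. 49 = 4×12 + 1. So 29^{49} ≡ 29^{1} ≡ 29 mod 36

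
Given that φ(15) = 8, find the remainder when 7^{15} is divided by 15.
By Euler: 7^{8} ≡ 1 (mod 15) since gcd(7, 15) = 1. 15 = 1×8 + 7. So 7^{15} ≡ 7^{7} ≡ 13 (mod 15)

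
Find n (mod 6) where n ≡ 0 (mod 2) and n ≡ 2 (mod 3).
M = 2 × 3 = 6. M₁ = 3, y₁ ≡ 1 (mod 2). M₂ = 2, y₂ ≡ 2 (mod 3). n = 0×3×1 + 2×2×2 ≡ 2 (mod 6)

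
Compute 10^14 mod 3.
Using Fermat: 10^{2} ≡ 1 mod 3. 14 ≡ 0 mod 2. So 10^{14} ≡ 10^{0} ≡ 1 mod 3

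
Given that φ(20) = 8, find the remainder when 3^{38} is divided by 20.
By Euler: 3^{8} ≡ 1 mod 20 since gcd(3, 20) = 1. 38 = 4×8 + 6. So 3^{38} ≡ 3^{6} ≡ 9 mod 20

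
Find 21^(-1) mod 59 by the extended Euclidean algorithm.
Extended GCD: 21(-14) + 59(5) = 1. So 21^(-1) ≡ -14 ≡ 45 mod 59. Verify: 21 × 45 = 945 ≡ 1 mod 59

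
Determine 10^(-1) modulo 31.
Since 31 is prime, by Fermat 10^(-1) ≡ 10^{29} ≡ 28 (mod 31). Verify: 10 × 28 = 280 ≡ 1 (mod 31)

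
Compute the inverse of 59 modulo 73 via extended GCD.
Extended GCD: 59(26) + 73(-21) = 1. So 59^(-1) ≡ 26 mod 73. Verify: 59 × 26 = 1534 ≡ 1 mod 73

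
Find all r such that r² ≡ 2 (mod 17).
The square roots of 2 mod 17 are 6 and 11. Verify: 6² = 36 ≡ 2 (mod 17)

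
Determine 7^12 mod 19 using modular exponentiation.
By repeated squaring mod 19: 7^{1}≡7, 7^{2}≡11, 7^{4}≡7, 7^{8}≡11. Then 7^{12} = 7^{8+4} ≡ 11 × 7 ≡ 1 mod 19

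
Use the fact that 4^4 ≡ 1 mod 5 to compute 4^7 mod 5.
By Fermat: 4^{4} ≡ 1 mod 5. So 4^{7} = 4^{4} · 4^{3} ≡ 4^{3} ≡ 4 mod 5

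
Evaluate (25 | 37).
(25/37) = 25^{18} mod 37 = 1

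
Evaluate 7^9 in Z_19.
By repeated squaring mod 19: 7^{1}≡7, 7^{2}≡11, 7^{4}≡7, 7^{8}≡11. Then 7^{9} = 7^{8+1} ≡ 11 × 7 ≡ 1 mod 19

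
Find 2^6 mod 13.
By repeated squaring mod 13: 2^{1}≡2, 2^{2}≡4, 2^{4}≡3. Then 2^{6} = 2^{4+2} ≡ 3 × 4 ≡ 12 mod 13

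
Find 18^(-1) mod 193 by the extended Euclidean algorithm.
Extended GCD: 18(-75) + 193(7) = 1. So 18^(-1) ≡ -75 ≡ 118 mod 193. Verify: 18 × 118 = 2124 ≡ 1 mod 193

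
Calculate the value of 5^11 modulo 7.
Using Fermat: 5^{6} ≡ 1 (mod 7). 11 ≡ 5 (mod 6). So 5^{11} ≡ 5^{5} ≡ 3 (mod 7)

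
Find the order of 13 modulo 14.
Powers of 13 mod 14: 13^1≡13, 13^2≡1. ord_14(13) = 2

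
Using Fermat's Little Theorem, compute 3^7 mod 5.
By Fermat: 3^{4} ≡ 1 mod 5. So 3^{7} = 3^{4} · 3^{3} ≡ 3^{3} ≡ 2 mod 5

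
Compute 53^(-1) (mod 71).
Since 71 is prime, by Fermat 53^(-1) ≡ 53^{69} ≡ 67 (mod 71). Verify: 53 × 67 = 3551 ≡ 1 (mod 71)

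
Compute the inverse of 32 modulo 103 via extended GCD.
Extended GCD: 32(29) + 103(-9) = 1. So 32^(-1) ≡ 29 mod 103. Verify: 32 × 29 = 928 ≡ 1 mod 103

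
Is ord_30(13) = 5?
Powers of 13 mod 30: 13^1≡13, 13^2≡19, 13^3≡7, 13^4≡1. Already 13^4≡1, so the order is 4 < 5. No, the actual order is 4.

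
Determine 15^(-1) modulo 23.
Since 23 is prime, by Fermat 15^(-1) ≡ 15^{21} ≡ 20 (mod 23). Verify: 15 × 20 = 300 ≡ 1 (mod 23)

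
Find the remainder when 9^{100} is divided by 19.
By Fermat: 9^{18} ≡ 1 (mod 19). 100 = 5×18 + 10. So 9^{100} ≡ 9^{10} ≡ 9 (mod 19)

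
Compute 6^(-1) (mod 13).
Since 13 is prime, by Fermat 6^(-1) ≡ 6^{11} ≡ 11 (mod 13). Verify: 6 × 11 = 66 ≡ 1 (mod 13)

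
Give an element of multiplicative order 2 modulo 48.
7 has order 2 mod 48 since 7^{2} ≡ 1 mod 48 and no smaller power works.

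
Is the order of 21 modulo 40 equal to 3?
Powers of 21 mod 40: 21^1≡21, 21^2≡1. Already 21^2≡1, so the order is 2 < 3. No, the actual order is 2.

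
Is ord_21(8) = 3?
Powers of 8 mod 21: 8^1≡8, 8^2≡1. Already 8^2≡1, so the order is 2 < 3. No, the actual order is 2.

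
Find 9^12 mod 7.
Using Fermat: 9^{6} ≡ 1 mod 7. 12 ≡ 0 mod 6. So 9^{12} ≡ 9^{0} ≡ 1 mod 7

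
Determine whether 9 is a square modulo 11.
By Euler's criterion: 9^{5} ≡ 1 mod 11. Since this equals 1, 9 is a QR.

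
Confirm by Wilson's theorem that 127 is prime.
(126)! mod 127 = 126. Since this equals -1 mod 127, Wilson confirms 127 is prime.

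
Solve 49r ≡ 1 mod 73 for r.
Since 73 is prime, by Fermat 49^(-1) ≡ 49^{71} ≡ 3 mod 73. Verify: 49 × 3 = 147 ≡ 1 mod 73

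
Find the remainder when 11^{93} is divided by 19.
By Fermat: 11^{18} ≡ 1 (mod 19). 93 = 5×18 + 3. So 11^{93} ≡ 11^{3} ≡ 1 (mod 19)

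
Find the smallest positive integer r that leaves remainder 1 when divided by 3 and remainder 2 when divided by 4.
M = 3 × 4 = 12. M₁ = 4, y₁ ≡ 1 mod 3. M₂ = 3, y₂ ≡ 3 mod 4. r = 1×4×1 + 2×3×3 ≡ 10 mod 12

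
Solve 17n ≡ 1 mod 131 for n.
Since 131 is prime, by Fermat 17^(-1) ≡ 17^{129} ≡ 54 mod 131. Verify: 17 × 54 = 918 ≡ 1 mod 131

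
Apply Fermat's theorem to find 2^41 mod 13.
By Fermat: 2^{12} ≡ 1 mod 13. 41 = 3×12 + 5. So 2^{41} ≡ 2^{5} ≡ 6 mod 13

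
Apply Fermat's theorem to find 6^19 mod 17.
By Fermat: 6^{16} ≡ 1 mod 17. So 6^{19} = 6^{16} · 6^{3} ≡ 6^{3} ≡ 12 mod 17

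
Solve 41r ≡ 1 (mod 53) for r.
Since 53 is prime, by Fermat 41^(-1) ≡ 41^{51} ≡ 22 (mod 53). Verify: 41 × 22 = 902 ≡ 1 (mod 53)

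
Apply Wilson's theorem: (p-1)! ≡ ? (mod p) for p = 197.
By Wilson's theorem, (196)! ≡ -1 ≡ 196 mod 197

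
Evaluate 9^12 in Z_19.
By repeated squaring mod 19: 9^{1}≡9, 9^{2}≡5, 9^{4}≡6, 9^{8}≡17. Then 9^{12} = 9^{8+4} ≡ 17 × 6 ≡ 7 mod 19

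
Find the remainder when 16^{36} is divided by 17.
By Fermat: 16^{16} ≡ 1 mod 17. 36 = 2×16 + 4. So 16^{36} ≡ 16^{4} ≡ 1 mod 17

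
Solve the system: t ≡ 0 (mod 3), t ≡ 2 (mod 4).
M = 3 × 4 = 12. M₁ = 4, y₁ ≡ 1 (mod 3). M₂ = 3, y₂ ≡ 3 (mod 4). t = 0×4×1 + 2×3×3 ≡ 6 (mod 12)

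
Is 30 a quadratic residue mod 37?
By Euler's criterion: 30^{18} ≡ 1 (mod 37). Since this equals 1, 30 is a QR.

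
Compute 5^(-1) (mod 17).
Since 17 is prime, by Fermat 5^(-1) ≡ 5^{15} ≡ 7 (mod 17). Verify: 5 × 7 = 35 ≡ 1 (mod 17)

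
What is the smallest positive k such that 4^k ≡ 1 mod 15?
Powers of 4 mod 15: 4^1≡4, 4^2≡1. Order = 2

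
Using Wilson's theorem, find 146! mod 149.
(148)! = (146)! × (147) × (148) ≡ -1 mod 149. So (146)! ≡ -1 × [(148)(147)]^(-1) ≡ 74 mod 149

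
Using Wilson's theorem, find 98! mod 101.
(100)! = (98)! × (99) × (100) ≡ -1 mod 101. So (98)! ≡ -1 × [(100)(99)]^(-1) ≡ 50 mod 101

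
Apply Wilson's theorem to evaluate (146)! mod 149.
(148)! = (146)! × (147) × (148) ≡ -1 mod 149. So (146)! ≡ -1 × [(148)(147)]^(-1) ≡ 74 mod 149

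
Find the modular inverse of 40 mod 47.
Since 47 is prime, by Fermat 40^(-1) ≡ 40^{45} ≡ 20 mod 47. Verify: 40 × 20 = 800 ≡ 1 mod 47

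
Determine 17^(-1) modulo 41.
Since 41 is prime, by Fermat 17^(-1) ≡ 17^{39} ≡ 29 (mod 41). Verify: 17 × 29 = 493 ≡ 1 (mod 41)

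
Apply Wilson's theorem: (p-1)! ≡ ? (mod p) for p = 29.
By Wilson's theorem, (28)! ≡ -1 ≡ 28 (mod 29)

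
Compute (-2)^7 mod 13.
By repeated squaring mod 13: (-2)^{1}≡11, (-2)^{2}≡4, (-2)^{4}≡3. Then (-2)^{7} = (-2)^{4+2+1} ≡ 3 × 4 × 11 ≡ 2 mod 13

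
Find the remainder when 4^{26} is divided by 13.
By Fermat: 4^{12} ≡ 1 mod 13. 26 = 2×12 + 2. So 4^{26} ≡ 4^{2} ≡ 3 mod 13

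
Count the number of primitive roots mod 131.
Number of primitive roots mod 131 = φ(p-1) = φ(130) = 48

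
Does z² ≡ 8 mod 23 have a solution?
By Euler's criterion: 8^{11} ≡ 1 mod 23. Since this equals 1, 8 is a QR.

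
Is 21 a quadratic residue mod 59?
By Euler's criterion: 21^{29} ≡ 1 mod 59. Since this equals 1, 21 is a QR.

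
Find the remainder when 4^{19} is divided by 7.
By Fermat: 4^{6} ≡ 1 (mod 7). 19 = 3×6 + 1. So 4^{19} ≡ 4^{1} ≡ 4 (mod 7)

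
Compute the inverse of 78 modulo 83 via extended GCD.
Extended GCD: 78(33) + 83(-31) = 1. So 78^(-1) ≡ 33 (mod 83). Verify: 78 × 33 = 2574 ≡ 1 (mod 83)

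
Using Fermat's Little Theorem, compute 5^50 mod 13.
By Fermat: 5^{12} ≡ 1 (mod 13). 50 = 4×12 + 2. So 5^{50} ≡ 5^{2} ≡ 12 (mod 13)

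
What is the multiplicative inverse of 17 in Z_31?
Since 31 is prime, by Fermat 17^(-1) ≡ 17^{29} ≡ 11 mod 31. Verify: 17 × 11 = 187 ≡ 1 mod 31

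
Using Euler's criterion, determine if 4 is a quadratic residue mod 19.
By Euler's criterion: 4^{9} ≡ 1 mod 19. Since this equals 1, 4 is a QR.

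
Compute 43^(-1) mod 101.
Since 101 is prime, by Fermat 43^(-1) ≡ 43^{99} ≡ 47 mod 101. Verify: 43 × 47 = 2021 ≡ 1 mod 101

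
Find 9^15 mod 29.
By repeated squaring mod 29: 9^{1}≡9, 9^{2}≡23, 9^{4}≡7, 9^{8}≡20. Then 9^{15} = 9^{8+4+2+1} ≡ 20 × 7 × 23 × 9 ≡ 9 mod 29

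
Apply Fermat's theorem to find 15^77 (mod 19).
By Fermat: 15^{18} ≡ 1 (mod 19). 77 = 4×18 + 5. So 15^{77} ≡ 15^{5} ≡ 2 (mod 19)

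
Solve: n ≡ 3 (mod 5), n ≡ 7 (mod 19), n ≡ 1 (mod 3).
M = 5 × 19 × 3 = 285. M₁ = 57, y₁ ≡ 3 (mod 5). M₂ = 15, y₂ ≡ 14 (mod 19). M₃ = 95, y₃ ≡ 2 (mod 3). n = 3×57×3 + 7×15×14 + 1×95×2 ≡ 178 (mod 285)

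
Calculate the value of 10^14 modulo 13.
Using Fermat: 10^{12} ≡ 1 (mod 13). 14 ≡ 2 (mod 12). So 10^{14} ≡ 10^{2} ≡ 9 (mod 13)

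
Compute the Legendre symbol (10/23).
(10/23) = 10^{11} mod 23 = -1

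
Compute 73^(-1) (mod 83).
Since 83 is prime, by Fermat 73^(-1) ≡ 73^{81} ≡ 58 (mod 83). Verify: 73 × 58 = 4234 ≡ 1 (mod 83)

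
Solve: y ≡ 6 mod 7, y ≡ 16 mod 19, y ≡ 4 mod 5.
M = 7 × 19 × 5 = 665. M₁ = 95, y₁ ≡ 2 mod 7. M₂ = 35, y₂ ≡ 6 mod 19. M₃ = 133, y₃ ≡ 2 mod 5. y = 6×95×2 + 16×35×6 + 4×133×2 ≡ 244 mod 665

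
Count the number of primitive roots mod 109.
Number of primitive roots mod 109 = φ(p-1) = φ(108) = 36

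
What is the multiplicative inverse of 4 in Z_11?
Since 11 is prime, by Fermat 4^(-1) ≡ 4^{9} ≡ 3 mod 11. Verify: 4 × 3 = 12 ≡ 1 mod 11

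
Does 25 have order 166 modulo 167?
25^{83} ≡ 1 (mod 167) and 83 < 166, so ord_167(25) = 83 ≠ 166 and 25 is not a primitive root.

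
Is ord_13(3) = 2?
Powers of 3 mod 13: 3^1≡3, 3^2≡9, 3^3≡1. 3^2≡9≢1, so ord ≠ 2. No, the actual order is 3.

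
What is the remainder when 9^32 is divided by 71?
By repeated squaring (mod 71): 9^{1}≡9, 9^{2}≡10, 9^{4}≡29, 9^{8}≡60, 9^{16}≡50, 9^{32}≡15. So 9^{32} ≡ 15 (mod 71)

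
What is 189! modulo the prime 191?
(190)! = (189)! × (190) ≡ -1 mod 191. So (189)! ≡ -1 × (190)^(-1) ≡ (-1)×(-1) = 1 mod 191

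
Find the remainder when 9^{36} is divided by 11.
By Fermat: 9^{10} ≡ 1 mod 11. 36 = 3×10 + 6. So 9^{36} ≡ 9^{6} ≡ 9 mod 11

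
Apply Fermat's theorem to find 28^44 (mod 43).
By Fermat: 28^{42} ≡ 1 (mod 43). So 28^{44} = 28^{42} · 28^{2} ≡ 28^{2} ≡ 10 (mod 43)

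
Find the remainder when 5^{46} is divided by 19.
By Fermat: 5^{18} ≡ 1 (mod 19). 46 = 2×18 + 10. So 5^{46} ≡ 5^{10} ≡ 5 (mod 19)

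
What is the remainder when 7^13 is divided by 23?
By repeated squaring (mod 23): 7^{1}≡7, 7^{2}≡3, 7^{4}≡9, 7^{8}≡12. Then 7^{13} = 7^{8+4+1} ≡ 12 × 9 × 7 ≡ 20 (mod 23)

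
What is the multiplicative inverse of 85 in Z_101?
Since 101 is prime, by Fermat 85^(-1) ≡ 85^{99} ≡ 82 (mod 101). Verify: 85 × 82 = 6970 ≡ 1 (mod 101)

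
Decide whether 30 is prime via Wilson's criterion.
(29)! mod 30 = 0. Since 0 ≢ -1 mod 30, 30 is not prime.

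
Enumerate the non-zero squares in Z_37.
Quadratic residues modulo 37: {1, 3, 4, 7, 9, 10, 11, 12, 16, 21, 25, 26, 27, 28, 30, 33, 34, 36}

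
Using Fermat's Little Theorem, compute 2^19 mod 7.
By Fermat: 2^{6} ≡ 1 (mod 7). 19 = 3×6 + 1. So 2^{19} ≡ 2^{1} ≡ 2 (mod 7)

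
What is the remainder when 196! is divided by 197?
By Wilson's theorem, (196)! ≡ -1 ≡ 196 (mod 197)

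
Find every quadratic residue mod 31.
Squares in Z_31*: {1, 2, 4, 5, 7, 8, 9, 10, 14, 16, 18, 19, 20, 25, 28}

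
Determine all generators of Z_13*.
There are φ(12) = 4 primitive roots mod 13: {2, 6, 7, 11}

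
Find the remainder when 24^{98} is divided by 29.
By Fermat: 24^{28} ≡ 1 (mod 29). 98 = 3×28 + 14. So 24^{98} ≡ 24^{14} ≡ 1 (mod 29)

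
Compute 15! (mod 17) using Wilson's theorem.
(16)! = (15)! × (16) ≡ -1 (mod 17). So (15)! ≡ -1 × (16)^(-1) ≡ (-1)×(-1) = 1 (mod 17)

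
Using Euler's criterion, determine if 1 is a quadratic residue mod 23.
By Euler's criterion: 1^{11} ≡ 1 (mod 23). Since this equals 1, 1 is a QR.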